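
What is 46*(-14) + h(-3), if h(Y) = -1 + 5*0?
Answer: -645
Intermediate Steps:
h(Y) = -1 (h(Y) = -1 + 0 = -1)
46*(-14) + h(-3) = 46*(-14) - 1 = -644 - 1 = -645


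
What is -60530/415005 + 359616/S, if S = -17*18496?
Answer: -525859397/407783913 ≈ -1.2896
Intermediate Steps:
S = -314432 (S = -1*314432 = -314432)
-60530/415005 + 359616/S = -60530/415005 + 359616/(-314432) = -60530*1/415005 + 359616*(-1/314432) = -12106/83001 - 5619/4913 = -525859397/407783913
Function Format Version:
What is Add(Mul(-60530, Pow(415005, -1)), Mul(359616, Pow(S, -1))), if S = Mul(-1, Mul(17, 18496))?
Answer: Rational(-525859397, 407783913) ≈ -1.2896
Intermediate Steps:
S = -314432 (S = Mul(-1, 314432) = -314432)
Add(Mul(-60530, Pow(415005, -1)), Mul(359616, Pow(S, -1))) = Add(Mul(-60530, Pow(415005, -1)), Mul(359616, Pow(-314432, -1))) = Add(Mul(-60530, Rational(1, 415005)), Mul(359616, Rational(-1, 314432))) = Add(Rational(-12106, 83001), Rational(-5619, 4913)) = Rational(-525859397, 407783913)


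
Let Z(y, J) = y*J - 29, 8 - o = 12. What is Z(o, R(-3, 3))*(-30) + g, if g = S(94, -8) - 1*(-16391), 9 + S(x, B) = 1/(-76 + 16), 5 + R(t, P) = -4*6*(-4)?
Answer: 1690319/60 ≈ 28172.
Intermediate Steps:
o = -4 (o = 8 - 1*12 = 8 - 12 = -4)
R(t, P) = 91 (R(t, P) = -5 - 4*6*(-4) = -5 - 24*(-4) = -5 + 96 = 91)
S(x, B) = -541/60 (S(x, B) = -9 + 1/(-76 + 16) = -9 + 1/(-60) = -9 - 1/60 = -541/60)
Z(y, J) = -29 + J*y (Z(y, J) = J*y - 29 = -29 + J*y)
g = 982919/60 (g = -541/60 - 1*(-16391) = -541/60 + 16391 = 982919/60 ≈ 16382.)
Z(o, R(-3, 3))*(-30) + g = (-29 + 91*(-4))*(-30) + 982919/60 = (-29 - 364)*(-30) + 982919/60 = -393*(-30) + 982919/60 = 11790 + 982919/60 = 1690319/60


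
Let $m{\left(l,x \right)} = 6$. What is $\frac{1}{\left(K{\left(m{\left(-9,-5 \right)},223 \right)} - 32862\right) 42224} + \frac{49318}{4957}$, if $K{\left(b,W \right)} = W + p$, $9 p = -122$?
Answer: $\frac{611962084952923}{61508902537264} \approx 9.9492$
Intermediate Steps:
$p = - \frac{122}{9}$ ($p = \frac{1}{9} \left(-122\right) = - \frac{122}{9} \approx -13.556$)
$K{\left(b,W \right)} = - \frac{122}{9} + W$ ($K{\left(b,W \right)} = W - \frac{122}{9} = - \frac{122}{9} + W$)
$\frac{1}{\left(K{\left(m{\left(-9,-5 \right)},223 \right)} - 32862\right) 42224} + \frac{49318}{4957} = \frac{1}{\left(\left(- \frac{122}{9} + 223\right) - 32862\right) 42224} + \frac{49318}{4957} = \frac{1}{\frac{1885}{9} - 32862} \cdot \frac{1}{42224} + 49318 \cdot \frac{1}{4957} = \frac{1}{- \frac{293873}{9}} \cdot \frac{1}{42224} + \frac{49318}{4957} = \left(- \frac{9}{293873}\right) \frac{1}{42224} + \frac{49318}{4957} = - \frac{9}{12408493552} + \frac{49318}{4957} = \frac{611962084952923}{61508902537264}$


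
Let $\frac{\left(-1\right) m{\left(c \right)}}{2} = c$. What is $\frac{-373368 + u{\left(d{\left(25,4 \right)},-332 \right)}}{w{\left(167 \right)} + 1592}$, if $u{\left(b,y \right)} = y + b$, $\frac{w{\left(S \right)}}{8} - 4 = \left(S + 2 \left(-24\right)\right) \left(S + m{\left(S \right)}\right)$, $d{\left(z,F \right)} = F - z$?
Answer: $\frac{373721}{157360} \approx 2.3749$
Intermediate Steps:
$m{\left(c \right)} = - 2 c$
$w{\left(S \right)} = 32 - 8 S \left(-48 + S\right)$ ($w{\left(S \right)} = 32 + 8 \left(S + 2 \left(-24\right)\right) \left(S - 2 S\right) = 32 + 8 \left(S - 48\right) \left(- S\right) = 32 + 8 \left(-48 + S\right) \left(- S\right) = 32 + 8 \left(- S \left(-48 + S\right)\right) = 32 - 8 S \left(-48 + S\right)$)
$u{\left(b,y \right)} = b + y$
$\frac{-373368 + u{\left(d{\left(25,4 \right)},-332 \right)}}{w{\left(167 \right)} + 1592} = \frac{-373368 + \left(\left(4 - 25\right) - 332\right)}{\left(32 - 8 \cdot 167^{2} + 384 \cdot 167\right) + 1592} = \frac{-373368 + \left(\left(4 - 25\right) - 332\right)}{\left(32 - 223112 + 64128\right) + 1592} = \frac{-373368 - 353}{\left(32 - 223112 + 64128\right) + 1592} = \frac{-373368 - 353}{-158952 + 1592} = - \frac{373721}{-157360} = \left(-373721\right) \left(- \frac{1}{157360}\right) = \frac{373721}{157360}$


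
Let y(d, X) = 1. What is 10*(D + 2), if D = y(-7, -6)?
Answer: 30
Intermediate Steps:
D = 1
10*(D + 2) = 10*(1 + 2) = 10*3 = 30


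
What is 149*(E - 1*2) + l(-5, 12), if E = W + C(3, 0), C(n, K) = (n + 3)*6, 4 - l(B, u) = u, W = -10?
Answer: 3568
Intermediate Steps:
l(B, u) = 4 - u
C(n, K) = 18 + 6*n (C(n, K) = (3 + n)*6 = 18 + 6*n)
E = 26 (E = -10 + (18 + 6*3) = -10 + (18 + 18) = -10 + 36 = 26)
149*(E - 1*2) + l(-5, 12) = 149*(26 - 1*2) + (4 - 1*12) = 149*(26 - 2) + (4 - 12) = 149*24 - 8 = 3576 - 8 = 3568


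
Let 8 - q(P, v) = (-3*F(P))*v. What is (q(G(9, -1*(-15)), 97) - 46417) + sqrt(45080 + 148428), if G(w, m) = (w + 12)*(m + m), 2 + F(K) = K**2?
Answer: 115450909 + 2*sqrt(48377) ≈ 1.1545e+8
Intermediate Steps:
F(K) = -2 + K**2
G(w, m) = 2*m*(12 + w) (G(w, m) = (12 + w)*(2*m) = 2*m*(12 + w))
q(P, v) = 8 - v*(6 - 3*P**2) (q(P, v) = 8 - (-3*(-2 + P**2))*v = 8 - (6 - 3*P**2)*v = 8 - v*(6 - 3*P**2))
(q(G(9, -1*(-15)), 97) - 46417) + sqrt(45080 + 148428) = ((8 + 3*97*(-2 + (2*(-1*(-15))*(12 + 9))**2)) - 46417) + sqrt(45080 + 148428) = ((8 + 3*97*(-2 + (2*15*21)**2)) - 46417) + sqrt(193508) = ((8 + 3*97*(-2 + 630**2)) - 46417) + 2*sqrt(48377) = ((8 + 3*97*(-2 + 396900)) - 46417) + 2*sqrt(48377) = ((8 + 3*97*396898) - 46417) + 2*sqrt(48377) = ((8 + 115497318) - 46417) + 2*sqrt(48377) = (115497326 - 46417) + 2*sqrt(48377) = 115450909 + 2*sqrt(48377)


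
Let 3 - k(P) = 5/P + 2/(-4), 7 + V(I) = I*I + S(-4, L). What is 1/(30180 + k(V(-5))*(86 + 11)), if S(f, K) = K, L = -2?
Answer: 16/487827 ≈ 3.2799e-5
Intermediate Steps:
V(I) = -9 + I² (V(I) = -7 + (I*I - 2) = -7 + (I² - 2) = -7 + (-2 + I²) = -9 + I²)
k(P) = 7/2 - 5/P (k(P) = 3 - (5/P + 2/(-4)) = 3 - (5/P + 2*(-¼)) = 3 - (5/P - ½) = 3 - (-½ + 5/P) = 3 + (½ - 5/P) = 7/2 - 5/P)
1/(30180 + k(V(-5))*(86 + 11)) = 1/(30180 + (7/2 - 5/(-9 + (-5)²))*(86 + 11)) = 1/(30180 + (7/2 - 5/(-9 + 25))*97) = 1/(30180 + (7/2 - 5/16)*97) = 1/(30180 + (51/16)*97) = 1/(30180 + 4947/16) = 1/(487827/16) = 16/487827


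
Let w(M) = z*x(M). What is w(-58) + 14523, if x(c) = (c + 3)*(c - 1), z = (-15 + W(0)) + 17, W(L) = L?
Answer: 21013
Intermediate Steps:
z = 2 (z = (-15 + 0) + 17 = -15 + 17 = 2)
x(c) = (-1 + c)*(3 + c) (x(c) = (3 + c)*(-1 + c) = (-1 + c)*(3 + c))
w(M) = -6 + 2*M² + 4*M (w(M) = 2*(-3 + M² + 2*M) = -6 + 2*M² + 4*M)
w(-58) + 14523 = (-6 + 2*(-58)² + 4*(-58)) + 14523 = (-6 + 2*3364 - 232) + 14523 = (-6 + 6728 - 232) + 14523 = 6490 + 14523 = 21013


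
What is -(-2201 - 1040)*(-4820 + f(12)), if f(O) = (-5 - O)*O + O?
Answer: -16243892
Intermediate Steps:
f(O) = O + O*(-5 - O) (f(O) = O*(-5 - O) + O = O + O*(-5 - O))
-(-2201 - 1040)*(-4820 + f(12)) = -(-2201 - 1040)*(-4820 - 1*12*(4 + 12)) = -(-3241)*(-4820 - 1*12*16) = -(-3241)*(-4820 - 192) = -(-3241)*(-5012) = -1*16243892 = -16243892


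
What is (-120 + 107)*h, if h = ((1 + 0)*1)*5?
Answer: -65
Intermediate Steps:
h = 5 (h = (1*1)*5 = 1*5 = 5)
(-120 + 107)*h = (-120 + 107)*5 = -13*5 = -65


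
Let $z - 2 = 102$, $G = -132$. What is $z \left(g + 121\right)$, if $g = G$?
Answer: $-1144$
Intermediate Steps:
$z = 104$ ($z = 2 + 102 = 104$)
$g = -132$
$z \left(g + 121\right) = 104 \left(-132 + 121\right) = 104 \left(-11\right) = -1144$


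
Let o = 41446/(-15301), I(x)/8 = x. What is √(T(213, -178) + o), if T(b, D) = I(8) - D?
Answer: 2*√14005755049/15301 ≈ 15.469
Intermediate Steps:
I(x) = 8*x
o = -41446/15301 (o = 41446*(-1/15301) = -41446/15301 ≈ -2.7087)
T(b, D) = 64 - D (T(b, D) = 8*8 - D = 64 - D)
√(T(213, -178) + o) = √((64 - 1*(-178)) - 41446/15301) = √((64 + 178) - 41446/15301) = √(242 - 41446/15301) = √(3661396/15301) = 2*√14005755049/15301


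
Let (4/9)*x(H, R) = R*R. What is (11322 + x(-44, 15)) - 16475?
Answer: -18587/4 ≈ -4646.8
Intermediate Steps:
x(H, R) = 9*R²/4 (x(H, R) = 9*(R*R)/4 = 9*R²/4)
(11322 + x(-44, 15)) - 16475 = (11322 + (9/4)*15²) - 16475 = (11322 + (9/4)*225) - 16475 = (11322 + 2025/4) - 16475 = 47313/4 - 16475 = -18587/4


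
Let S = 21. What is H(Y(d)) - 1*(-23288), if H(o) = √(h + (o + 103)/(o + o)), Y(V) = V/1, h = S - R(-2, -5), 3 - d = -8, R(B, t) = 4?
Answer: 23288 + 2*√671/11 ≈ 23293.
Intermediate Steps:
d = 11 (d = 3 - 1*(-8) = 3 + 8 = 11)
h = 17 (h = 21 - 1*4 = 21 - 4 = 17)
Y(V) = V (Y(V) = V*1 = V)
H(o) = √(17 + (103 + o)/(2*o)) (H(o) = √(17 + (o + 103)/(o + o)) = √(17 + (103 + o)/((2*o))) = √(17 + (103 + o)*(1/(2*o))) = √(17 + (103 + o)/(2*o)))
H(Y(d)) - 1*(-23288) = √(70 + 206/11)/2 - 1*(-23288) = √(70 + 206*(1/11))/2 + 23288 = √(70 + 206/11)/2 + 23288 = √(976/11)/2 + 23288 = (4*√671/11)/2 + 23288 = 2*√671/11 + 23288 = 23288 + 2*√671/11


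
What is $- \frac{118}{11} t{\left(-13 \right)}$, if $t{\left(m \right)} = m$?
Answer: $\frac{1534}{11} \approx 139.45$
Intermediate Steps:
$- \frac{118}{11} t{\left(-13 \right)} = - \frac{118}{11} \left(-13\right) = \left(-118\right) \frac{1}{11} \left(-13\right) = \left(- \frac{118}{11}\right) \left(-13\right) = \frac{1534}{11}$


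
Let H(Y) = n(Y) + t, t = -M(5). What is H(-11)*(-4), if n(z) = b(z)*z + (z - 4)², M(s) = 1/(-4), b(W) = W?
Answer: -1385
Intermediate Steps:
M(s) = -¼
n(z) = z² + (-4 + z)² (n(z) = z*z + (z - 4)² = z² + (-4 + z)²)
t = ¼ (t = -1*(-¼) = ¼ ≈ 0.25000)
H(Y) = ¼ + Y² + (-4 + Y)² (H(Y) = (Y² + (-4 + Y)²) + ¼ = ¼ + Y² + (-4 + Y)²)
H(-11)*(-4) = (65/4 - 8*(-11) + 2*(-11)²)*(-4) = (65/4 + 88 + 2*121)*(-4) = (65/4 + 88 + 242)*(-4) = (1385/4)*(-4) = -1385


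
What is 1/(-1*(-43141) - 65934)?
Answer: -1/22793 ≈ -4.3873e-5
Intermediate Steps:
1/(-1*(-43141) - 65934) = 1/(43141 - 65934) = 1/(-22793) = -1/22793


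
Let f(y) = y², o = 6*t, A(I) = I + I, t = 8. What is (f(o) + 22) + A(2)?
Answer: 2330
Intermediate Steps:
A(I) = 2*I
o = 48 (o = 6*8 = 48)
(f(o) + 22) + A(2) = (48² + 22) + 2*2 = (2304 + 22) + 4 = 2326 + 4 = 2330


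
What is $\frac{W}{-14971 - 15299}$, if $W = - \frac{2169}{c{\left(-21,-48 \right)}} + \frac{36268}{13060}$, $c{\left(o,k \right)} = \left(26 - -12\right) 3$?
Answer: $\frac{2016049}{3755598900} \approx 0.00053681$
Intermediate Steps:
$c{\left(o,k \right)} = 114$ ($c{\left(o,k \right)} = \left(26 + 12\right) 3 = 38 \cdot 3 = 114$)
$W = - \frac{2016049}{124070}$ ($W = - \frac{2169}{114} + \frac{36268}{13060} = \left(-2169\right) \frac{1}{114} + 36268 \cdot \frac{1}{13060} = - \frac{723}{38} + \frac{9067}{3265} = - \frac{2016049}{124070} \approx -16.249$)
$\frac{W}{-14971 - 15299} = - \frac{2016049}{124070 \left(-14971 - 15299\right)} = - \frac{2016049}{124070 \left(-30270\right)} = \left(- \frac{2016049}{124070}\right) \left(- \frac{1}{30270}\right) = \frac{2016049}{3755598900}$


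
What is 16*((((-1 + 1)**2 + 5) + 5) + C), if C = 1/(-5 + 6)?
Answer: 176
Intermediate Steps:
C = 1 (C = 1/1 = 1)
16*((((-1 + 1)**2 + 5) + 5) + C) = 16*((((-1 + 1)**2 + 5) + 5) + 1) = 16*(((0**2 + 5) + 5) + 1) = 16*(((0 + 5) + 5) + 1) = 16*((5 + 5) + 1) = 16*(10 + 1) = 16*11 = 176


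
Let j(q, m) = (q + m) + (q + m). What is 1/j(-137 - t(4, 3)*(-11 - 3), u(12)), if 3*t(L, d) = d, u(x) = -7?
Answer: -1/260 ≈ -0.0038462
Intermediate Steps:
t(L, d) = d/3
j(q, m) = 2*m + 2*q (j(q, m) = (m + q) + (m + q) = 2*m + 2*q)
1/j(-137 - t(4, 3)*(-11 - 3), u(12)) = 1/(2*(-7) + 2*(-137 - (1/3)*3*(-11 - 3))) = 1/(-14 + 2*(-137 - (-14))) = 1/(-14 + 2*(-137 - 1*(-14))) = 1/(-14 + 2*(-137 + 14)) = 1/(-14 + 2*(-123)) = 1/(-14 - 246) = 1/(-260) = -1/260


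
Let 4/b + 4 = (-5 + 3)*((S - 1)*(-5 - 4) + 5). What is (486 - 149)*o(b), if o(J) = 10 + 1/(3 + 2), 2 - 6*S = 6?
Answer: 17187/5 ≈ 3437.4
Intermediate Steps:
S = -2/3 (S = 1/3 - 1/6*6 = 1/3 - 1 = -2/3 ≈ -0.66667)
b = -1/11 (b = 4/(-4 + (-5 + 3)*((-2/3 - 1)*(-5 - 4) + 5)) = 4/(-4 - 2*(-5/3*(-9) + 5)) = 4/(-4 - 2*(15 + 5)) = 4/(-4 - 2*20) = 4/(-4 - 40) = 4/(-44) = 4*(-1/44) = -1/11 ≈ -0.090909)
o(J) = 51/5 (o(J) = 10 + 1/5 = 51/5)
(486 - 149)*o(b) = (486 - 149)*(51/5) = 337*(51/5) = 17187/5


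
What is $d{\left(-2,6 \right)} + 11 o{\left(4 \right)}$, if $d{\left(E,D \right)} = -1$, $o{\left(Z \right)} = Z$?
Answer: $43$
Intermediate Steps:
$d{\left(-2,6 \right)} + 11 o{\left(4 \right)} = -1 + 11 \cdot 4 = -1 + 44 = 43$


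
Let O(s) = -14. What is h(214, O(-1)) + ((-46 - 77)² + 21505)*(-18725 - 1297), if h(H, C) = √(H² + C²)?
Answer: -733485948 + 2*√11498 ≈ -7.3349e+8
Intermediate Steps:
h(H, C) = √(C² + H²)
h(214, O(-1)) + ((-46 - 77)² + 21505)*(-18725 - 1297) = √((-14)² + 214²) + ((-46 - 77)² + 21505)*(-18725 - 1297) = √(196 + 45796) + ((-123)² + 21505)*(-20022) = √45992 + (15129 + 21505)*(-20022) = 2*√11498 + 36634*(-20022) = 2*√11498 - 733485948 = -733485948 + 2*√11498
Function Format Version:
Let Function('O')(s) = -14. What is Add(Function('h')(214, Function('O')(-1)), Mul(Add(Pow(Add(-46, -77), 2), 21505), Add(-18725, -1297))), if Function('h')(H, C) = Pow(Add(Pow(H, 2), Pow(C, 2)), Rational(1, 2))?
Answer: Add(-733485948, Mul(2, Pow(11498, Rational(1, 2)))) ≈ -7.3349e+8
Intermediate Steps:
Function('h')(H, C) = Pow(Add(Pow(C, 2), Pow(H, 2)), Rational(1, 2))
Add(Function('h')(214, Function('O')(-1)), Mul(Add(Pow(Add(-46, -77), 2), 21505), Add(-18725, -1297))) = Add(Pow(Add(Pow(-14, 2), Pow(214, 2)), Rational(1, 2)), Mul(Add(Pow(Add(-46, -77), 2), 21505), Add(-18725, -1297))) = Add(Pow(Add(196, 45796), Rational(1, 2)), Mul(Add(Pow(-123, 2), 21505), -20022)) = Add(Pow(45992, Rational(1, 2)), Mul(Add(15129, 21505), -20022)) = Add(Mul(2, Pow(11498, Rational(1, 2))), Mul(36634, -20022)) = Add(Mul(2, Pow(11498, Rational(1, 2))), -733485948) = Add(-733485948, Mul(2, Pow(11498, Rational(1, 2))))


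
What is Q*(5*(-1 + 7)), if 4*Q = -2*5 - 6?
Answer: -120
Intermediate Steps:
Q = -4 (Q = (-2*5 - 6)/4 = (-10 - 6)/4 = (¼)*(-16) = -4)
Q*(5*(-1 + 7)) = -20*(-1 + 7) = -20*6 = -4*30 = -120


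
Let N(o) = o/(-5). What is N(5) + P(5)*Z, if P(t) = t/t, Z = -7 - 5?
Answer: -13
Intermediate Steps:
N(o) = -o/5 (N(o) = o*(-⅕) = -o/5)
Z = -12
P(t) = 1
N(5) + P(5)*Z = -⅕*5 + 1*(-12) = -1 - 12 = -13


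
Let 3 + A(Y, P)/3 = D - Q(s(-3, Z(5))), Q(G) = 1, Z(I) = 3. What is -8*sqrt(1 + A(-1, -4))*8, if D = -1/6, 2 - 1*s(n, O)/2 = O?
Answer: -32*I*sqrt(46) ≈ -217.03*I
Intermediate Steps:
s(n, O) = 4 - 2*O
D = -1/6 (D = -1*1/6 = -1/6 ≈ -0.16667)
A(Y, P) = -25/2 (A(Y, P) = -9 + 3*(-1/6 - 1*1) = -9 + 3*(-1/6 - 1) = -9 + 3*(-7/6) = -9 - 7/2 = -25/2)
-8*sqrt(1 + A(-1, -4))*8 = -8*sqrt(1 - 25/2)*8 = -4*I*sqrt(46)*8 = -32*I*sqrt(46)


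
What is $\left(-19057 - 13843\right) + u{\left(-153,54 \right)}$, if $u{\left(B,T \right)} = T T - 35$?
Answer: $-30019$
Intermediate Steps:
$u{\left(B,T \right)} = -35 + T^{2}$ ($u{\left(B,T \right)} = T^{2} - 35 = -35 + T^{2}$)
$\left(-19057 - 13843\right) + u{\left(-153,54 \right)} = \left(-19057 - 13843\right) - \left(35 - 54^{2}\right) = -32900 + \left(-35 + 2916\right) = -32900 + 2881 = -30019$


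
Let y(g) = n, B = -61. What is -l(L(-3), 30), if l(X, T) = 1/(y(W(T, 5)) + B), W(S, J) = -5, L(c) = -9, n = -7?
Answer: 1/68 ≈ 0.014706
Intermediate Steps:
y(g) = -7
l(X, T) = -1/68 (l(X, T) = 1/(-7 - 61) = 1/(-68) = -1/68)
-l(L(-3), 30) = -1*(-1/68) = 1/68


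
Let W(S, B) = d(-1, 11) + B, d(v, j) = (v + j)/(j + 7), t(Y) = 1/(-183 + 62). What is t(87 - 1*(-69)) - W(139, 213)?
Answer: -232571/1089 ≈ -213.56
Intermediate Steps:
t(Y) = -1/121 (t(Y) = 1/(-121) = -1/121)
d(v, j) = (j + v)/(7 + j)
W(S, B) = 5/9 + B (W(S, B) = (11 - 1)/(7 + 11) + B = 10/18 + B = (1/18)*10 + B = 5/9 + B)
t(87 - 1*(-69)) - W(139, 213) = -1/121 - (5/9 + 213) = -1/121 - 1*1922/9 = -1/121 - 1922/9 = -232571/1089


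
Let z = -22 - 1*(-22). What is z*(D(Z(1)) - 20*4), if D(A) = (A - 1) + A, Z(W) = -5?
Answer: 0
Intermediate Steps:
z = 0 (z = -22 + 22 = 0)
D(A) = -1 + 2*A (D(A) = (-1 + A) + A = -1 + 2*A)
z*(D(Z(1)) - 20*4) = 0*((-1 + 2*(-5)) - 20*4) = 0*((-1 - 10) - 80) = 0*(-11 - 80) = 0*(-91) = 0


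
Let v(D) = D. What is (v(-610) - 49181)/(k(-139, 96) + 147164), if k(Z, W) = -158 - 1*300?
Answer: -2371/6986 ≈ -0.33939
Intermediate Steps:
k(Z, W) = -458 (k(Z, W) = -158 - 300 = -458)
(v(-610) - 49181)/(k(-139, 96) + 147164) = (-610 - 49181)/(-458 + 147164) = -49791/146706 = -49791*1/146706 = -2371/6986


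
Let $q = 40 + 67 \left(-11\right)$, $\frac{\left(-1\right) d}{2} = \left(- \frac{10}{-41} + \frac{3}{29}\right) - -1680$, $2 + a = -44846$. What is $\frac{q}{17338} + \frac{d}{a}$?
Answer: $\frac{8028326781}{231134056984} \approx 0.034734$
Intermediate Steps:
$a = -44848$ ($a = -2 - 44846 = -44848$)
$d = - \frac{3995866}{1189}$ ($d = - 2 \left(\left(- \frac{10}{-41} + \frac{3}{29}\right) - -1680\right) = - 2 \left(\left(\left(-10\right) \left(- \frac{1}{41}\right) + 3 \cdot \frac{1}{29}\right) + 1680\right) = - 2 \left(\left(\frac{10}{41} + \frac{3}{29}\right) + 1680\right) = - 2 \left(\frac{413}{1189} + 1680\right) = \left(-2\right) \frac{1997933}{1189} = - \frac{3995866}{1189} \approx -3360.7$)
$q = -697$ ($q = 40 - 737 = -697$)
$\frac{q}{17338} + \frac{d}{a} = - \frac{697}{17338} - \frac{3995866}{1189 \left(-44848\right)} = \left(-697\right) \frac{1}{17338} - - \frac{1997933}{26662136} = - \frac{697}{17338} + \frac{1997933}{26662136} = \frac{8028326781}{231134056984}$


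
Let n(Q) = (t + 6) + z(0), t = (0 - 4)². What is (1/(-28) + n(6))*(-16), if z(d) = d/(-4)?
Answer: -2460/7 ≈ -351.43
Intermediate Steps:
z(d) = -d/4 (z(d) = d*(-¼) = -d/4)
t = 16 (t = (-4)² = 16)
n(Q) = 22 (n(Q) = (16 + 6) - ¼*0 = 22 + 0 = 22)
(1/(-28) + n(6))*(-16) = (1/(-28) + 22)*(-16) = (-1/28 + 22)*(-16) = (615/28)*(-16) = -2460/7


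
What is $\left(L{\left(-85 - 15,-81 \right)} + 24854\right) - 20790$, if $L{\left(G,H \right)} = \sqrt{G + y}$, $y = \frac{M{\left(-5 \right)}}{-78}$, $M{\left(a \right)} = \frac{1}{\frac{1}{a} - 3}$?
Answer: $4064 + \frac{i \sqrt{9734010}}{312} \approx 4064.0 + 9.9998 i$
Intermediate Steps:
$M{\left(a \right)} = \frac{1}{-3 + \frac{1}{a}}$
$y = \frac{5}{1248}$ ($y = \frac{\left(-1\right) \left(-5\right) \frac{1}{-1 + 3 \left(-5\right)}}{-78} = \left(-1\right) \left(-5\right) \frac{1}{-1 - 15} \left(- \frac{1}{78}\right) = \left(-1\right) \left(-5\right) \frac{1}{-16} \left(- \frac{1}{78}\right) = \left(-1\right) \left(-5\right) \left(- \frac{1}{16}\right) \left(- \frac{1}{78}\right) = \left(- \frac{5}{16}\right) \left(- \frac{1}{78}\right) = \frac{5}{1248} \approx 0.0040064$)
$L{\left(G,H \right)} = \sqrt{\frac{5}{1248} + G}$ ($L{\left(G,H \right)} = \sqrt{G + \frac{5}{1248}} = \sqrt{\frac{5}{1248} + G}$)
$\left(L{\left(-85 - 15,-81 \right)} + 24854\right) - 20790 = \left(\frac{\sqrt{390 + 97344 \left(-85 - 15\right)}}{312} + 24854\right) - 20790 = \left(\frac{\sqrt{390 + 97344 \left(-100\right)}}{312} + 24854\right) - 20790 = \left(\frac{\sqrt{390 - 9734400}}{312} + 24854\right) - 20790 = \left(\frac{\sqrt{-9734010}}{312} + 24854\right) - 20790 = \left(\frac{i \sqrt{9734010}}{312} + 24854\right) - 20790 = \left(24854 + \frac{i \sqrt{9734010}}{312}\right) - 20790 = 4064 + \frac{i \sqrt{9734010}}{312}$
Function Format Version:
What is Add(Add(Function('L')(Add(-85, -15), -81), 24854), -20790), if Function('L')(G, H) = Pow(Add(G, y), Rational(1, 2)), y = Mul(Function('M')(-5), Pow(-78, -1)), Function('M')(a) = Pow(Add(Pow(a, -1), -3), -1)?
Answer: Add(4064, Mul(Rational(1, 312), I, Pow(9734010, Rational(1, 2)))) ≈ Add(4064.0, Mul(9.9998, I))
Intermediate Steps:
Function('M')(a) = Pow(Add(-3, Pow(a, -1)), -1)
y = Rational(5, 1248) (y = Mul(Mul(-1, -5, Pow(Add(-1, Mul(3, -5)), -1)), Pow(-78, -1)) = Mul(Mul(-1, -5, Pow(Add(-1, -15), -1)), Rational(-1, 78)) = Mul(Mul(-1, -5, Pow(-16, -1)), Rational(-1, 78)) = Mul(Mul(-1, -5, Rational(-1, 16)), Rational(-1, 78)) = Mul(Rational(-5, 16), Rational(-1, 78)) = Rational(5, 1248) ≈ 0.0040064)
Function('L')(G, H) = Pow(Add(Rational(5, 1248), G), Rational(1, 2)) (Function('L')(G, H) = Pow(Add(G, Rational(5, 1248)), Rational(1, 2)) = Pow(Add(Rational(5, 1248), G), Rational(1, 2)))
Add(Add(Function('L')(Add(-85, -15), -81), 24854), -20790) = Add(Add(Mul(Rational(1, 312), Pow(Add(390, Mul(97344, Add(-85, -15))), Rational(1, 2))), 24854), -20790) = Add(Add(Mul(Rational(1, 312), Pow(Add(390, Mul(97344, -100)), Rational(1, 2))), 24854), -20790) = Add(Add(Mul(Rational(1, 312), Pow(Add(390, -9734400), Rational(1, 2))), 24854), -20790) = Add(Add(Mul(Rational(1, 312), Pow(-9734010, Rational(1, 2))), 24854), -20790) = Add(Add(Mul(Rational(1, 312), Mul(I, Pow(9734010, Rational(1, 2)))), 24854), -20790) = Add(Add(Mul(Rational(1, 312), I, Pow(9734010, Rational(1, 2))), 24854), -20790) = Add(Add(24854, Mul(Rational(1, 312), I, Pow(9734010, Rational(1, 2)))), -20790) = Add(4064, Mul(Rational(1, 312), I, Pow(9734010, Rational(1, 2))))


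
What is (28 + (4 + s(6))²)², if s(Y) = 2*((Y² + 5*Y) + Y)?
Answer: 481012624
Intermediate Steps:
s(Y) = 2*Y² + 12*Y (s(Y) = 2*(Y² + 6*Y) = 2*Y² + 12*Y)
(28 + (4 + s(6))²)² = (28 + (4 + 2*6*(6 + 6))²)² = (28 + (4 + 2*6*12)²)² = (28 + (4 + 144)²)² = (28 + 148²)² = (28 + 21904)² = 21932² = 481012624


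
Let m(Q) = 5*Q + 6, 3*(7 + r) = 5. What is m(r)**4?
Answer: 14776336/81 ≈ 1.8242e+5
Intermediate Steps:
r = -16/3 (r = -7 + (1/3)*5 = -7 + 5/3 = -16/3 ≈ -5.3333)
m(Q) = 6 + 5*Q
m(r)**4 = (6 + 5*(-16/3))**4 = (6 - 80/3)**4 = (-62/3)**4 = 14776336/81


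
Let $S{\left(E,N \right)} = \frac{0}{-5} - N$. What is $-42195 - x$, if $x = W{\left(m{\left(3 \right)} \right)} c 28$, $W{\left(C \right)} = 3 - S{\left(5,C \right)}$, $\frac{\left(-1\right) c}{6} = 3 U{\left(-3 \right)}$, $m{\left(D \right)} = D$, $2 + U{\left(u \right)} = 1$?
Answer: $-45219$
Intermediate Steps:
$U{\left(u \right)} = -1$ ($U{\left(u \right)} = -2 + 1 = -1$)
$S{\left(E,N \right)} = - N$ ($S{\left(E,N \right)} = 0 \left(- \frac{1}{5}\right) - N = 0 - N = - N$)
$c = 18$ ($c = - 6 \cdot 3 \left(-1\right) = \left(-6\right) \left(-3\right) = 18$)
$W{\left(C \right)} = 3 + C$ ($W{\left(C \right)} = 3 - - C = 3 + C$)
$x = 3024$ ($x = \left(3 + 3\right) 18 \cdot 28 = 6 \cdot 18 \cdot 28 = 108 \cdot 28 = 3024$)
$-42195 - x = -42195 - 3024 = -45219$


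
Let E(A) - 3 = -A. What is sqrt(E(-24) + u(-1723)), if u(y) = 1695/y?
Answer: sqrt(77235198)/1723 ≈ 5.1006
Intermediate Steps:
E(A) = 3 - A
sqrt(E(-24) + u(-1723)) = sqrt((3 - 1*(-24)) + 1695/(-1723)) = sqrt((3 + 24) + 1695*(-1/1723)) = sqrt(27 - 1695/1723) = sqrt(44826/1723) = sqrt(77235198)/1723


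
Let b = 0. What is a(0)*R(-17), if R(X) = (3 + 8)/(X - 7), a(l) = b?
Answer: 0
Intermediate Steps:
a(l) = 0
R(X) = 11/(-7 + X)
a(0)*R(-17) = 0*(11/(-7 - 17)) = 0*(11/(-24)) = 0*(11*(-1/24)) = 0*(-11/24) = 0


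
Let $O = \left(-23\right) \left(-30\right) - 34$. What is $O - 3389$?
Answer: $-2733$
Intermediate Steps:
$O = 656$ ($O = 690 - 34 = 656$)
$O - 3389 = 656 - 3389 = -2733$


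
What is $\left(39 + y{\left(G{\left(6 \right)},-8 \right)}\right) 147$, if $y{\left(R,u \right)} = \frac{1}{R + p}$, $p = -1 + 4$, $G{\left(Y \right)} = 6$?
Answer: $\frac{17248}{3} \approx 5749.3$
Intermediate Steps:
$p = 3$
$y{\left(R,u \right)} = \frac{1}{3 + R}$ ($y{\left(R,u \right)} = \frac{1}{R + 3} = \frac{1}{3 + R}$)
$\left(39 + y{\left(G{\left(6 \right)},-8 \right)}\right) 147 = \left(39 + \frac{1}{3 + 6}\right) 147 = \left(39 + \frac{1}{9}\right) 147 = \frac{352}{9} \cdot 147 = \frac{17248}{3}$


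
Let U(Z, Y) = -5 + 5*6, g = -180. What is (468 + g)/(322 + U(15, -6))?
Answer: 288/347 ≈ 0.82997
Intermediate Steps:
U(Z, Y) = 25 (U(Z, Y) = -5 + 30 = 25)
(468 + g)/(322 + U(15, -6)) = (468 - 180)/(322 + 25) = 288/347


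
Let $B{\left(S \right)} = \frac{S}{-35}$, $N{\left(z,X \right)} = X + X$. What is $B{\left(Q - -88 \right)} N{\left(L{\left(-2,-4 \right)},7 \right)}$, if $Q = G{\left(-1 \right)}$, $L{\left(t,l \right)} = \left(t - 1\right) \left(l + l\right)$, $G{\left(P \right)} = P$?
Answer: $- \frac{174}{5} \approx -34.8$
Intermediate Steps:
$L{\left(t,l \right)} = 2 l \left(-1 + t\right)$ ($L{\left(t,l \right)} = \left(-1 + t\right) 2 l = 2 l \left(-1 + t\right)$)
$N{\left(z,X \right)} = 2 X$
$Q = -1$
$B{\left(S \right)} = - \frac{S}{35}$ ($B{\left(S \right)} = S \left(- \frac{1}{35}\right) = - \frac{S}{35}$)
$B{\left(Q - -88 \right)} N{\left(L{\left(-2,-4 \right)},7 \right)} = - \frac{-1 - -88}{35} \cdot 2 \cdot 7 = - \frac{-1 + 88}{35} \cdot 14 = \left(- \frac{1}{35}\right) 87 \cdot 14 = \left(- \frac{87}{35}\right) 14 = - \frac{174}{5}$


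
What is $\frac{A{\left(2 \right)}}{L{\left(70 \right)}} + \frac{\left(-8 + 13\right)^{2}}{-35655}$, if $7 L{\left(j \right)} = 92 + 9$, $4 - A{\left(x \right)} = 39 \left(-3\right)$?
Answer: $\frac{6039452}{720231} \approx 8.3854$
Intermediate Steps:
$A{\left(x \right)} = 121$ ($A{\left(x \right)} = 4 - 39 \left(-3\right) = 4 - -117 = 4 + 117 = 121$)
$L{\left(j \right)} = \frac{101}{7}$ ($L{\left(j \right)} = \frac{92 + 9}{7} = \frac{1}{7} \cdot 101 = \frac{101}{7}$)
$\frac{A{\left(2 \right)}}{L{\left(70 \right)}} + \frac{\left(-8 + 13\right)^{2}}{-35655} = \frac{121}{\frac{101}{7}} + \frac{\left(-8 + 13\right)^{2}}{-35655} = 121 \cdot \frac{7}{101} + 5^{2} \left(- \frac{1}{35655}\right) = \frac{847}{101} + 25 \left(- \frac{1}{35655}\right) = \frac{847}{101} - \frac{5}{7131} = \frac{6039452}{720231}$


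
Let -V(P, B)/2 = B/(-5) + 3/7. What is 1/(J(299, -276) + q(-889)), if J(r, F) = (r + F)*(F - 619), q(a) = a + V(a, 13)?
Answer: -35/751438 ≈ -4.6577e-5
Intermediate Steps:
V(P, B) = -6/7 + 2*B/5 (V(P, B) = -2*(B/(-5) + 3/7) = -2*(B*(-1/5) + 3*(1/7)) = -2*(-B/5 + 3/7) = -2*(3/7 - B/5) = -6/7 + 2*B/5)
q(a) = 152/35 + a (q(a) = a + (-6/7 + (2/5)*13) = a + (-6/7 + 26/5) = a + 152/35 = 152/35 + a)
J(r, F) = (-619 + F)*(F + r) (J(r, F) = (F + r)*(-619 + F) = (-619 + F)*(F + r))
1/(J(299, -276) + q(-889)) = 1/(((-276)**2 - 619*(-276) - 619*299 - 276*299) + (152/35 - 889)) = 1/((76176 + 170844 - 185081 - 82524) - 30963/35) = 1/(-20585 - 30963/35) = 1/(-751438/35) = -35/751438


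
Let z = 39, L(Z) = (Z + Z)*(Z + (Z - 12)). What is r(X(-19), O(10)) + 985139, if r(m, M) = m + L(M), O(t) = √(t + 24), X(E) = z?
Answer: 985314 - 24*√34 ≈ 9.8517e+5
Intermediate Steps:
L(Z) = 2*Z*(-12 + 2*Z) (L(Z) = (2*Z)*(Z + (-12 + Z)) = (2*Z)*(-12 + 2*Z) = 2*Z*(-12 + 2*Z))
X(E) = 39
O(t) = √(24 + t)
r(m, M) = m + 4*M*(-6 + M)
r(X(-19), O(10)) + 985139 = (39 + 4*√(24 + 10)*(-6 + √(24 + 10))) + 985139 = (39 + 4*√34*(-6 + √34)) + 985139 = 985178 + 4*√34*(-6 + √34)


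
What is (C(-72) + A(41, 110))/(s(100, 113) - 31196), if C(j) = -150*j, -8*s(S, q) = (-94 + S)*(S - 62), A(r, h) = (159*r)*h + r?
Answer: -1455862/62449 ≈ -23.313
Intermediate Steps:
A(r, h) = r + 159*h*r (A(r, h) = 159*h*r + r = r + 159*h*r)
s(S, q) = -(-94 + S)*(-62 + S)/8 (s(S, q) = -(-94 + S)*(S - 62)/8 = -(-94 + S)*(-62 + S)/8)
(C(-72) + A(41, 110))/(s(100, 113) - 31196) = (-150*(-72) + 41*(1 + 159*110))/((-1457/2 - 1/8*100**2 + (39/2)*100) - 31196) = (10800 + 41*(1 + 17490))/((-1457/2 - 1/8*10000 + 1950) - 31196) = (10800 + 41*17491)/((-1457/2 - 1250 + 1950) - 31196) = (10800 + 717131)/(-57/2 - 31196) = 727931/(-62449/2) = 727931*(-2/62449) = -1455862/62449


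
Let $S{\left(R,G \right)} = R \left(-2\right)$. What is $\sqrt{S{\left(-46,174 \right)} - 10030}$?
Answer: $i \sqrt{9938} \approx 99.689 i$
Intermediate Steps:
$S{\left(R,G \right)} = - 2 R$
$\sqrt{S{\left(-46,174 \right)} - 10030} = \sqrt{\left(-2\right) \left(-46\right) - 10030} = \sqrt{92 - 10030} = \sqrt{-9938} = i \sqrt{9938}$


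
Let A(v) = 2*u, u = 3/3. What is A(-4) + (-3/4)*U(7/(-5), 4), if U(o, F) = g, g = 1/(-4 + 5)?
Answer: 5/4 ≈ 1.2500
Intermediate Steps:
g = 1 (g = 1/1 = 1)
U(o, F) = 1
u = 1 (u = 3*(⅓) = 1)
A(v) = 2 (A(v) = 2*1 = 2)
A(-4) + (-3/4)*U(7/(-5), 4) = 2 - 3/4*1 = 2 - 3*¼*1 = 2 - ¾*1 = 2 - ¾ = 5/4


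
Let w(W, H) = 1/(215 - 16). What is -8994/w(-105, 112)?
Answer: -1789806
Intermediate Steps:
w(W, H) = 1/199
-8994/w(-105, 112) = -8994/1/199 = -8994*199 = -1789806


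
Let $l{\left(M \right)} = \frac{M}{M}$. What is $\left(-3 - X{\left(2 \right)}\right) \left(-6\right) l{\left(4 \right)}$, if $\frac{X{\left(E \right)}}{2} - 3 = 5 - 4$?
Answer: $66$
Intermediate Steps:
$X{\left(E \right)} = 8$ ($X{\left(E \right)} = 6 + 2 \left(5 - 4\right) = 6 + 2 \cdot 1 = 6 + 2 = 8$)
$l{\left(M \right)} = 1$
$\left(-3 - X{\left(2 \right)}\right) \left(-6\right) l{\left(4 \right)} = \left(-3 - 8\right) \left(-6\right) 1 = \left(-11\right) \left(-6\right) 1 = 66 \cdot 1 = 66$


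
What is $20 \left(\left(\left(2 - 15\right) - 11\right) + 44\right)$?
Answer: $400$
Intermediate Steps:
$20 \left(\left(\left(2 - 15\right) - 11\right) + 44\right) = 20 \left(\left(-13 - 11\right) + 44\right) = 20 \left(-24 + 44\right) = 20 \cdot 20 = 400$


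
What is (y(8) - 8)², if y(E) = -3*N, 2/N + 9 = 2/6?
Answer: 9025/169 ≈ 53.402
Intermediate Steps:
N = -3/13 (N = 2/(-9 + 2/6) = 2/(-9 + 2*(⅙)) = 2/(-9 + ⅓) = 2/(-26/3) = 2*(-3/26) = -3/13 ≈ -0.23077)
y(E) = 9/13 (y(E) = -3*(-3/13) = 9/13)
(y(8) - 8)² = (9/13 - 8)² = (-95/13)² = 9025/169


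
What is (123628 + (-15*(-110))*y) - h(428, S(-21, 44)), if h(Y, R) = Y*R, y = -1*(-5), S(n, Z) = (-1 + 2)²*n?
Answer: 140866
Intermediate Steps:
S(n, Z) = n (S(n, Z) = 1²*n = 1*n = n)
y = 5
h(Y, R) = R*Y
(123628 + (-15*(-110))*y) - h(428, S(-21, 44)) = (123628 - 15*(-110)*5) - (-21)*428 = (123628 + 1650*5) - 1*(-8988) = (123628 + 8250) + 8988 = 131878 + 8988 = 140866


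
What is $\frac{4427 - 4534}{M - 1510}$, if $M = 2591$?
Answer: $- \frac{107}{1081} \approx -0.098982$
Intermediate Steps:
$\frac{4427 - 4534}{M - 1510} = \frac{4427 - 4534}{2591 - 1510} = - \frac{107}{1081}$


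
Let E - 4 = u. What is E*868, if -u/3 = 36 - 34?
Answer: -1736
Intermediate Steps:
u = -6 (u = -3*(36 - 34) = -3*2 = -6)
E = -2 (E = 4 - 6 = -2)
E*868 = -2*868 = -1736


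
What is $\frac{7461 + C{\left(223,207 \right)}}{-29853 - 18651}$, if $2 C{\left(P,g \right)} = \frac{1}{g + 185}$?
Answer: $- \frac{5849425}{38027136} \approx -0.15382$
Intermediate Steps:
$C{\left(P,g \right)} = \frac{1}{2 \left(185 + g\right)}$ ($C{\left(P,g \right)} = \frac{1}{2 \left(g + 185\right)} = \frac{1}{2 \left(185 + g\right)}$)
$\frac{7461 + C{\left(223,207 \right)}}{-29853 - 18651} = \frac{7461 + \frac{1}{2 \left(185 + 207\right)}}{-29853 - 18651} = \frac{7461 + \frac{1}{2 \cdot 392}}{-48504} = \left(7461 + \frac{1}{2} \cdot \frac{1}{392}\right) \left(- \frac{1}{48504}\right) = \left(7461 + \frac{1}{784}\right) \left(- \frac{1}{48504}\right) = \frac{5849425}{784} \left(- \frac{1}{48504}\right) = - \frac{5849425}{38027136}$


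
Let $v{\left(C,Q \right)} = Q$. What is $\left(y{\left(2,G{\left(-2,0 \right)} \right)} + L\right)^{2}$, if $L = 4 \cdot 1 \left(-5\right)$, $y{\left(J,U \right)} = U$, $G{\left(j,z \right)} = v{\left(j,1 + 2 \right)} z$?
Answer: $400$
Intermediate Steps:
$G{\left(j,z \right)} = 3 z$ ($G{\left(j,z \right)} = \left(1 + 2\right) z = 3 z$)
$L = -20$ ($L = 4 \left(-5\right) = -20$)
$\left(y{\left(2,G{\left(-2,0 \right)} \right)} + L\right)^{2} = \left(3 \cdot 0 - 20\right)^{2} = \left(0 - 20\right)^{2} = \left(-20\right)^{2} = 400$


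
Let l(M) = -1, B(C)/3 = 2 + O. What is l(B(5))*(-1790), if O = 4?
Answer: 1790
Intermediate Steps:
B(C) = 18 (B(C) = 3*(2 + 4) = 3*6 = 18)
l(B(5))*(-1790) = -1*(-1790) = 1790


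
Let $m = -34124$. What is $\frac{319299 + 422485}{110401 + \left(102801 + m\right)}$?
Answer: $\frac{370892}{89539} \approx 4.1422$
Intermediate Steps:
$\frac{319299 + 422485}{110401 + \left(102801 + m\right)} = \frac{319299 + 422485}{110401 + \left(102801 - 34124\right)} = \frac{741784}{110401 + 68677} = \frac{741784}{179078} = 741784 \cdot \frac{1}{179078} = \frac{370892}{89539}$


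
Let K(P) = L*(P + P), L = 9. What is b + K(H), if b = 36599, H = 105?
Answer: 38489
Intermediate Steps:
K(P) = 18*P (K(P) = 9*(P + P) = 9*(2*P) = 18*P)
b + K(H) = 36599 + 18*105 = 36599 + 1890 = 38489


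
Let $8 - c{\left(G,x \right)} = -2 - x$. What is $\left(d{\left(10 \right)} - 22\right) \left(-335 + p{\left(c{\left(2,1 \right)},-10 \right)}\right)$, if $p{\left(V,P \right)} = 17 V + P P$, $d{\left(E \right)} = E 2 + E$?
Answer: $-384$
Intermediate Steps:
$c{\left(G,x \right)} = 10 + x$ ($c{\left(G,x \right)} = 8 - \left(-2 - x\right) = 8 + \left(2 + x\right) = 10 + x$)
$d{\left(E \right)} = 3 E$ ($d{\left(E \right)} = 2 E + E = 3 E$)
$p{\left(V,P \right)} = P^{2} + 17 V$ ($p{\left(V,P \right)} = 17 V + P^{2} = P^{2} + 17 V$)
$\left(d{\left(10 \right)} - 22\right) \left(-335 + p{\left(c{\left(2,1 \right)},-10 \right)}\right) = \left(3 \cdot 10 - 22\right) \left(-335 + \left(\left(-10\right)^{2} + 17 \left(10 + 1\right)\right)\right) = \left(30 - 22\right) \left(-335 + \left(100 + 17 \cdot 11\right)\right) = 8 \left(-335 + \left(100 + 187\right)\right) = 8 \left(-335 + 287\right) = 8 \left(-48\right) = -384$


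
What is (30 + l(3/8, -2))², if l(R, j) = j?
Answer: 784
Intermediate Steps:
(30 + l(3/8, -2))² = (30 - 2)² = 28² = 784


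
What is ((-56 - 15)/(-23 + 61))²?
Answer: 5041/1444 ≈ 3.4910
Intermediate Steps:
((-56 - 15)/(-23 + 61))² = (-71/38)² = 5041/1444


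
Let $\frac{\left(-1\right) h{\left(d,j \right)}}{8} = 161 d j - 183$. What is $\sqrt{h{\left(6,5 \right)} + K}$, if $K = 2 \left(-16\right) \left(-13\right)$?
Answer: $2 i \sqrt{9190} \approx 191.73 i$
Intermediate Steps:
$h{\left(d,j \right)} = 1464 - 1288 d j$ ($h{\left(d,j \right)} = - 8 \left(161 d j - 183\right) = - 8 \left(-183 + 161 d j\right) = 1464 - 1288 d j$)
$K = 416$ ($K = \left(-32\right) \left(-13\right) = 416$)
$\sqrt{h{\left(6,5 \right)} + K} = \sqrt{\left(1464 - 7728 \cdot 5\right) + 416} = \sqrt{\left(1464 - 38640\right) + 416} = \sqrt{-37176 + 416} = \sqrt{-36760} = 2 i \sqrt{9190}$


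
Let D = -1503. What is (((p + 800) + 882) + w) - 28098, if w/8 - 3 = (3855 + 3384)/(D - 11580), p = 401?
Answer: -113366055/4361 ≈ -25995.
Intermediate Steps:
w = 85360/4361 (w = 24 + 8*((3855 + 3384)/(-1503 - 11580)) = 24 + 8*(7239/(-13083)) = 24 + 8*(7239*(-1/13083)) = 24 + 8*(-2413/4361) = 24 - 19304/4361 = 85360/4361 ≈ 19.573)
(((p + 800) + 882) + w) - 28098 = (((401 + 800) + 882) + 85360/4361) - 28098 = ((1201 + 882) + 85360/4361) - 28098 = (2083 + 85360/4361) - 28098 = 9169323/4361 - 28098 = -113366055/4361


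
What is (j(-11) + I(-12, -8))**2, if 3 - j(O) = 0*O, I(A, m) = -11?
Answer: 64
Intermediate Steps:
j(O) = 3 (j(O) = 3 - 0*O = 3 - 1*0 = 3 + 0 = 3)
(j(-11) + I(-12, -8))**2 = (3 - 11)**2 = (-8)**2 = 64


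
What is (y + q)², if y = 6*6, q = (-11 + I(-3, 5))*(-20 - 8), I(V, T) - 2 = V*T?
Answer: 501264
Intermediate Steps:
I(V, T) = 2 + T*V (I(V, T) = 2 + V*T = 2 + T*V)
q = 672 (q = (-11 + (2 + 5*(-3)))*(-20 - 8) = (-11 + (2 - 15))*(-28) = (-11 - 13)*(-28) = -24*(-28) = 672)
y = 36
(y + q)² = (36 + 672)² = 708² = 501264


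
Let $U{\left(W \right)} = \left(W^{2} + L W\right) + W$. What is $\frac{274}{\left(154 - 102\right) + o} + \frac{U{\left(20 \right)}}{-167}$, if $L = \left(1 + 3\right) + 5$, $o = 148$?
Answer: $- \frac{37121}{16700} \approx -2.2228$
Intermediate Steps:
$L = 9$ ($L = 4 + 5 = 9$)
$U{\left(W \right)} = W^{2} + 10 W$ ($U{\left(W \right)} = \left(W^{2} + 9 W\right) + W = W^{2} + 10 W$)
$\frac{274}{\left(154 - 102\right) + o} + \frac{U{\left(20 \right)}}{-167} = \frac{274}{\left(154 - 102\right) + 148} + \frac{20 \left(10 + 20\right)}{-167} = \frac{274}{52 + 148} + 20 \cdot 30 \left(- \frac{1}{167}\right) = \frac{274}{200} + 600 \left(- \frac{1}{167}\right) = 274 \cdot \frac{1}{200} - \frac{600}{167} = \frac{137}{100} - \frac{600}{167} = - \frac{37121}{16700}$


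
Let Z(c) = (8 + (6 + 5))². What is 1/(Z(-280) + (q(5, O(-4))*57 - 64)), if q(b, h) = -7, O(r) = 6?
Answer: -1/102 ≈ -0.0098039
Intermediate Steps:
Z(c) = 361 (Z(c) = (8 + 11)² = 19² = 361)
1/(Z(-280) + (q(5, O(-4))*57 - 64)) = 1/(361 + (-7*57 - 64)) = 1/(361 + (-399 - 64)) = 1/(361 - 463) = 1/(-102) = -1/102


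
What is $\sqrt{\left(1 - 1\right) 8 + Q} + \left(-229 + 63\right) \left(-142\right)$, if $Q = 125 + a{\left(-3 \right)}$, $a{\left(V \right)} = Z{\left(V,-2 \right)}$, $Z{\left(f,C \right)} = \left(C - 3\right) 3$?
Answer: $23572 + \sqrt{110} \approx 23583.0$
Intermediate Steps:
$Z{\left(f,C \right)} = -9 + 3 C$ ($Z{\left(f,C \right)} = \left(-3 + C\right) 3 = -9 + 3 C$)
$a{\left(V \right)} = -15$ ($a{\left(V \right)} = -9 + 3 \left(-2\right) = -9 - 6 = -15$)
$Q = 110$ ($Q = 125 - 15 = 110$)
$\sqrt{\left(1 - 1\right) 8 + Q} + \left(-229 + 63\right) \left(-142\right) = \sqrt{\left(1 - 1\right) 8 + 110} + \left(-229 + 63\right) \left(-142\right) = \sqrt{0 \cdot 8 + 110} - -23572 = \sqrt{0 + 110} + 23572 = \sqrt{110} + 23572 = 23572 + \sqrt{110}$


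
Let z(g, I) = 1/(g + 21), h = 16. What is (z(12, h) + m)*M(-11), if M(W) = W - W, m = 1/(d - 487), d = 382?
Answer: 0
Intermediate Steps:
m = -1/105 (m = 1/(382 - 487) = 1/(-105) = -1/105 ≈ -0.0095238)
M(W) = 0
z(g, I) = 1/(21 + g)
(z(12, h) + m)*M(-11) = (1/(21 + 12) - 1/105)*0 = (1/33 - 1/105)*0 = (8/385)*0 = 0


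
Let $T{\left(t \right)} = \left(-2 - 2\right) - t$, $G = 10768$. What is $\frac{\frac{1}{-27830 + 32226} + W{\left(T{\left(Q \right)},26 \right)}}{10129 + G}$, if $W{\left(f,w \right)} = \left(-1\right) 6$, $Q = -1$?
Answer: $- \frac{26375}{91863212} \approx -0.00028711$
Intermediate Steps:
$T{\left(t \right)} = -4 - t$ ($T{\left(t \right)} = \left(-2 - 2\right) - t = -4 - t$)
$W{\left(f,w \right)} = -6$
$\frac{\frac{1}{-27830 + 32226} + W{\left(T{\left(Q \right)},26 \right)}}{10129 + G} = \frac{\frac{1}{-27830 + 32226} - 6}{10129 + 10768} = \frac{\frac{1}{4396} - 6}{20897} = \left(\frac{1}{4396} - 6\right) \frac{1}{20897} = \left(- \frac{26375}{4396}\right) \frac{1}{20897} = - \frac{26375}{91863212}$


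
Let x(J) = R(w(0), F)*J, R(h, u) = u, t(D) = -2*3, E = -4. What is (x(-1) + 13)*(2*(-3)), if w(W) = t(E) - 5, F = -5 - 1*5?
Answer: -138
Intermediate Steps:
t(D) = -6
F = -10 (F = -5 - 5 = -10)
w(W) = -11 (w(W) = -6 - 5 = -11)
x(J) = -10*J
(x(-1) + 13)*(2*(-3)) = (-10*(-1) + 13)*(2*(-3)) = (10 + 13)*(-6) = 23*(-6) = -138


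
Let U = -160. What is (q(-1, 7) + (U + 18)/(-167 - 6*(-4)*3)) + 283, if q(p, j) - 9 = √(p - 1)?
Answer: 27882/95 + I*√2 ≈ 293.49 + 1.4142*I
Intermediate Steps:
q(p, j) = 9 + √(-1 + p) (q(p, j) = 9 + √(p - 1) = 9 + √(-1 + p))
(q(-1, 7) + (U + 18)/(-167 - 6*(-4)*3)) + 283 = ((9 + √(-1 - 1)) + (-160 + 18)/(-167 - 6*(-4)*3)) + 283 = ((9 + √(-2)) - 142/(-167 - 2*(-12)*3)) + 283 = ((9 + I*√2) - 142/(-167 + 24*3)) + 283 = ((9 + I*√2) - 142/(-167 + 72)) + 283 = ((9 + I*√2) - 142/(-95)) + 283 = ((9 + I*√2) - 142*(-1/95)) + 283 = ((9 + I*√2) + 142/95) + 283 = (997/95 + I*√2) + 283 = 27882/95 + I*√2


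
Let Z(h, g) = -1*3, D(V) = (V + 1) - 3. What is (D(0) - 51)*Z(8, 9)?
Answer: 159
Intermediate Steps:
D(V) = -2 + V (D(V) = (1 + V) - 3 = -2 + V)
Z(h, g) = -3
(D(0) - 51)*Z(8, 9) = ((-2 + 0) - 51)*(-3) = (-2 - 51)*(-3) = -53*(-3) = 159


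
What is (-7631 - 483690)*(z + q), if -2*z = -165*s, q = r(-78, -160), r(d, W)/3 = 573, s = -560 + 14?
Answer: 21286973646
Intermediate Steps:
s = -546
r(d, W) = 1719 (r(d, W) = 3*573 = 1719)
q = 1719
z = -45045 (z = -(-165)*(-546)/2 = -½*90090 = -45045)
(-7631 - 483690)*(z + q) = (-7631 - 483690)*(-45045 + 1719) = -491321*(-43326) = 21286973646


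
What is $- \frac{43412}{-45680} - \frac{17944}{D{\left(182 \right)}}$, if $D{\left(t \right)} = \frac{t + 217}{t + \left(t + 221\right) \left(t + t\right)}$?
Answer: $- \frac{1433213630913}{216980} \approx -6.6053 \cdot 10^{6}$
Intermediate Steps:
$D{\left(t \right)} = \frac{217 + t}{t + 2 t \left(221 + t\right)}$ ($D{\left(t \right)} = \frac{217 + t}{t + \left(221 + t\right) 2 t} = \frac{217 + t}{t + 2 t \left(221 + t\right)}$)
$- \frac{43412}{-45680} - \frac{17944}{D{\left(182 \right)}} = - \frac{43412}{-45680} - \frac{17944}{\frac{1}{182} \frac{1}{443 + 2 \cdot 182} \left(217 + 182\right)} = \left(-43412\right) \left(- \frac{1}{45680}\right) - \frac{17944}{\frac{1}{182} \frac{1}{443 + 364} \cdot 399} = \frac{10853}{11420} - \frac{17944}{\frac{1}{182} \cdot \frac{1}{807} \cdot 399} = \frac{10853}{11420} - \frac{17944}{\frac{19}{6994}} = \frac{10853}{11420} - \frac{125500336}{19} = - \frac{1433213630913}{216980}$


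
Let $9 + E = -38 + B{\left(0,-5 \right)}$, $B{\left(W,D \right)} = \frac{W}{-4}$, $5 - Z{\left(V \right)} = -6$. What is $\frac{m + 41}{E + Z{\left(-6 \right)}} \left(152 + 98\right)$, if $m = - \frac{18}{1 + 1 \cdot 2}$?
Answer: $- \frac{4375}{18} \approx -243.06$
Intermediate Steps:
$Z{\left(V \right)} = 11$ ($Z{\left(V \right)} = 5 - -6 = 5 + 6 = 11$)
$B{\left(W,D \right)} = - \frac{W}{4}$ ($B{\left(W,D \right)} = W \left(- \frac{1}{4}\right) = - \frac{W}{4}$)
$m = -6$ ($m = - \frac{18}{1 + 2} = - \frac{18}{3} = \left(-18\right) \frac{1}{3} = -6$)
$E = -47$ ($E = -9 - 38 = -47$)
$\frac{m + 41}{E + Z{\left(-6 \right)}} \left(152 + 98\right) = \frac{-6 + 41}{-47 + 11} \left(152 + 98\right) = \frac{35}{-36} \cdot 250 = 35 \left(- \frac{1}{36}\right) 250 = \left(- \frac{35}{36}\right) 250 = - \frac{4375}{18}$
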